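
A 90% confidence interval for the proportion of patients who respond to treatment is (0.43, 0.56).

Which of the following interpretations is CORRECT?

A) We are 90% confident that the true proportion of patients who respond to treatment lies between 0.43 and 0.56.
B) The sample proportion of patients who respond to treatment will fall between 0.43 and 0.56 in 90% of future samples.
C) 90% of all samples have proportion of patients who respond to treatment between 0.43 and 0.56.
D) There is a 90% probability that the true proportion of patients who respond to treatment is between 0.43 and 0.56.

A confidence interval represents our confidence in the procedure, not a probability statement about the parameter.

Key concept: If we repeated this sampling process many times and computed a 90% CI each time, about 90% of those intervals would contain the true population parameter.

For this specific interval (0.43, 0.56):
- Midpoint (point estimate): 0.495
- Margin of error: 0.065

The correct interpretation is the one stating confidence that the true parameter lies in the interval — option A.

A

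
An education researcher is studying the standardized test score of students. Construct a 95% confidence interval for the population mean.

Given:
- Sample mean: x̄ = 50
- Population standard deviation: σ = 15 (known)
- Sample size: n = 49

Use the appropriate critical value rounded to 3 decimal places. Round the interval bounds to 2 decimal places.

The population standard deviation σ is known, so use a z-interval (standard normal critical value).

For 95% confidence, z* = 1.96 (from standard normal table)

Standard error: SE = σ/√n = 15/√49 = 2.142857

Margin of error: E = z* × SE = 1.96 × 2.142857 = 4.2000

Z-interval: x̄ ± E = 50 ± 4.2000 = (45.8000, 54.2000)

Rounded to 2 decimal places:

(45.80, 54.20)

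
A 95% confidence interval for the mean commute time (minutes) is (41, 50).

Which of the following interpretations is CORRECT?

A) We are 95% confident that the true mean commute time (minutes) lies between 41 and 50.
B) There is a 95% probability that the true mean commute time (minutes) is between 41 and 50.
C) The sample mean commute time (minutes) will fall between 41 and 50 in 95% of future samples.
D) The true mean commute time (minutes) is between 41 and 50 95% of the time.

A confidence interval represents our confidence in the procedure, not a probability statement about the parameter.

Key concept: If we repeated this sampling process many times and computed a 95% CI each time, about 95% of those intervals would contain the true population parameter.

For this specific interval (41, 50):
- Midpoint (point estimate): 45.5
- Margin of error: 4.5

The correct interpretation is the one stating confidence that the true parameter lies in the interval — option A.

A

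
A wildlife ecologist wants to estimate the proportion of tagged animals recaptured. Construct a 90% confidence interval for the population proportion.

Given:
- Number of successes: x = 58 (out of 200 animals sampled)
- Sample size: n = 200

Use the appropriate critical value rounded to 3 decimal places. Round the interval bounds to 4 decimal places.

Sample proportion: p̂ = 58/200 = 0.290000

Check conditions for normal approximation:
  np̂ = 58 ≥ 10 ✓
  n(1-p̂) = 142 ≥ 10 ✓

The sample is large enough, so use a z-interval (normal approximation) for the proportion.

For 90% confidence, z* = 1.645 (from standard normal table)

Standard error: SE = √(p̂(1-p̂)/n) = √(0.290000×0.710000/200) = 0.03208582

Margin of error: E = z* × SE = 1.645 × 0.03208582 = 0.052781

Z-interval: p̂ ± E = 0.290000 ± 0.052781 = (0.237219, 0.342781)

Rounded to 4 decimal places:

(0.2372, 0.3428)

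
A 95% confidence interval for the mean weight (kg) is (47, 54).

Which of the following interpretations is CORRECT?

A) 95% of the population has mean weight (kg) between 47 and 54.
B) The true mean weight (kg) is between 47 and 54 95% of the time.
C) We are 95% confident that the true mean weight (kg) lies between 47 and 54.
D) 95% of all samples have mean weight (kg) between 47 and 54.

A confidence interval represents our confidence in the procedure, not a probability statement about the parameter.

Key concept: If we repeated this sampling process many times and computed a 95% CI each time, about 95% of those intervals would contain the true population parameter.

For this specific interval (47, 54):
- Midpoint (point estimate): 50.5
- Margin of error: 3.5

The correct interpretation is the one stating confidence that the true parameter lies in the interval — option C.

C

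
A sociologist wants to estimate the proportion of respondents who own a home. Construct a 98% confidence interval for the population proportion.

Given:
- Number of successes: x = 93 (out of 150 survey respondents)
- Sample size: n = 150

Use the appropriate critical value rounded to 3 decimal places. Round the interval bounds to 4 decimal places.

Sample proportion: p̂ = 93/150 = 0.620000

Check conditions for normal approximation:
  np̂ = 93 ≥ 10 ✓
  n(1-p̂) = 57 ≥ 10 ✓

The sample is large enough, so use a z-interval (normal approximation) for the proportion.

For 98% confidence, z* = 2.326 (from standard normal table)

Standard error: SE = √(p̂(1-p̂)/n) = √(0.620000×0.380000/150) = 0.03963164

Margin of error: E = z* × SE = 2.326 × 0.03963164 = 0.092183

Z-interval: p̂ ± E = 0.620000 ± 0.092183 = (0.527817, 0.712183)

Rounded to 4 decimal places:

(0.5278, 0.7122)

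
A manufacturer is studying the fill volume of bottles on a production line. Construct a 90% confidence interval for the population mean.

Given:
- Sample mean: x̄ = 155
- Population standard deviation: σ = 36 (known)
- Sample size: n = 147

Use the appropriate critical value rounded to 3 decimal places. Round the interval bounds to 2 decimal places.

The population standard deviation σ is known, so use a z-interval (standard normal critical value).

For 90% confidence, z* = 1.645 (from standard normal table)

Standard error: SE = σ/√n = 36/√147 = 2.969230

Margin of error: E = z* × SE = 1.645 × 2.969230 = 4.8844

Z-interval: x̄ ± E = 155 ± 4.8844 = (150.1156, 159.8844)

Rounded to 2 decimal places:

(150.12, 159.88)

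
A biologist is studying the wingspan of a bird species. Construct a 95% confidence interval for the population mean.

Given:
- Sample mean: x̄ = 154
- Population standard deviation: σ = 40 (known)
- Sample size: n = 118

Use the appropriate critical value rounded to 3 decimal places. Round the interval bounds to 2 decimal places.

The population standard deviation σ is known, so use a z-interval (standard normal critical value).

For 95% confidence, z* = 1.96 (from standard normal table)

Standard error: SE = σ/√n = 40/√118 = 3.682298

Margin of error: E = z* × SE = 1.96 × 3.682298 = 7.2173

Z-interval: x̄ ± E = 154 ± 7.2173 = (146.7827, 161.2173)

Rounded to 2 decimal places:

(146.78, 161.22)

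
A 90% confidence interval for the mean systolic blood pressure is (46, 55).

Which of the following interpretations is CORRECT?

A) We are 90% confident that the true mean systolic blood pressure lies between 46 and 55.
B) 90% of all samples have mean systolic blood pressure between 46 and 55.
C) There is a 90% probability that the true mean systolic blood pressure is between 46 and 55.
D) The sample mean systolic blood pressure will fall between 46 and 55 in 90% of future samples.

A confidence interval represents our confidence in the procedure, not a probability statement about the parameter.

Key concept: If we repeated this sampling process many times and computed a 90% CI each time, about 90% of those intervals would contain the true population parameter.

For this specific interval (46, 55):
- Midpoint (point estimate): 50.5
- Margin of error: 4.5

The correct interpretation is the one stating confidence that the true parameter lies in the interval — option A.

A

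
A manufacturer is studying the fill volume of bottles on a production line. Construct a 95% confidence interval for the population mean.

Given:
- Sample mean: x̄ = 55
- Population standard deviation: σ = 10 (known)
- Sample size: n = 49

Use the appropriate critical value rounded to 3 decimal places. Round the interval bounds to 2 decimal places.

The population standard deviation σ is known, so use a z-interval (standard normal critical value).

For 95% confidence, z* = 1.96 (from standard normal table)

Standard error: SE = σ/√n = 10/√49 = 1.428571

Margin of error: E = z* × SE = 1.96 × 1.428571 = 2.8000

Z-interval: x̄ ± E = 55 ± 2.8000 = (52.2000, 57.8000)

Rounded to 2 decimal places:

(52.20, 57.80)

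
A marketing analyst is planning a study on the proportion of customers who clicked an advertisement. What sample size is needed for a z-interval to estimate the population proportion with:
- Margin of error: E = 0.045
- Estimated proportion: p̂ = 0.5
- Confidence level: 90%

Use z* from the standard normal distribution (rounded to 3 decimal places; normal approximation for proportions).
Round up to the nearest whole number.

Using z* for proportion z-interval (normal approximation).

For 90% confidence, z* = 1.645 (from standard normal table)

Sample size formula for proportion z-interval: n = z*²p̂(1-p̂)/E²

n = 1.645² × 0.5 × 0.5 / 0.045²
  = 2.706025 × 0.25 / 0.002025
  = 334.0772

Round up to the nearest whole number: n = 335

335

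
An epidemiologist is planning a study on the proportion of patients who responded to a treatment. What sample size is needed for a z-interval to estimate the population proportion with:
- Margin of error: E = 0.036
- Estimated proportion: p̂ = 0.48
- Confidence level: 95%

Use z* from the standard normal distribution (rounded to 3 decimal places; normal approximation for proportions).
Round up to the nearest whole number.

Using z* for proportion z-interval (normal approximation).

For 95% confidence, z* = 1.96 (from standard normal table)

Sample size formula for proportion z-interval: n = z*²p̂(1-p̂)/E²

n = 1.96² × 0.48 × 0.52 / 0.036²
  = 3.8416 × 0.2496 / 0.001296
  = 739.8637

Round up to the nearest whole number: n = 740

740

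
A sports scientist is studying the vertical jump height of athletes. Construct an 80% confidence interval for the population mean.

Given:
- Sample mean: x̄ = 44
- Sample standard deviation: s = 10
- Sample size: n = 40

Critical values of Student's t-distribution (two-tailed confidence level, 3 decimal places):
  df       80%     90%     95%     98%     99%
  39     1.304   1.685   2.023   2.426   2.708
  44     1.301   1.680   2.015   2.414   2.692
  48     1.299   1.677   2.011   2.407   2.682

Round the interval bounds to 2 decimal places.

The population standard deviation σ is unknown (only the sample standard deviation s is given), so use a t-interval with df = n - 1 = 40 - 1 = 39.

For 80% confidence with df = 39, t* = 1.304 (from t-table)

Standard error: SE = s/√n = 10/√40 = 1.581139

Margin of error: E = t* × SE = 1.304 × 1.581139 = 2.0618

T-interval: x̄ ± E = 44 ± 2.0618 = (41.9382, 46.0618)

Rounded to 2 decimal places:

(41.94, 46.06)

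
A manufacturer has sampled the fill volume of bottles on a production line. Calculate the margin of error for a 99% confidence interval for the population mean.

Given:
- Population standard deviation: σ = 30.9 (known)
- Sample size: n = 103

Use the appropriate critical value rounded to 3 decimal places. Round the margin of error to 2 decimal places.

The population standard deviation σ is known, so use the z-interval margin of error formula.

For 99% confidence, z* = 2.576 (from standard normal table)

Margin of error formula for z-interval: E = z* × σ/√n

E = 2.576 × 30.9/√103
  = 2.576 × 3.044667
  = 7.8431

Rounded to 2 decimal places:

7.84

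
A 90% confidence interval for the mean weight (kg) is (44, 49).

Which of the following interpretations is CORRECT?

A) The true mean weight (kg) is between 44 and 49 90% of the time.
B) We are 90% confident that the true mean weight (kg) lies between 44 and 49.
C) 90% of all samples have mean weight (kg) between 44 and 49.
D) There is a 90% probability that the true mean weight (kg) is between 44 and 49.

A confidence interval represents our confidence in the procedure, not a probability statement about the parameter.

Key concept: If we repeated this sampling process many times and computed a 90% CI each time, about 90% of those intervals would contain the true population parameter.

For this specific interval (44, 49):
- Midpoint (point estimate): 46.5
- Margin of error: 2.5

The correct interpretation is the one stating confidence that the true parameter lies in the interval — option B.

B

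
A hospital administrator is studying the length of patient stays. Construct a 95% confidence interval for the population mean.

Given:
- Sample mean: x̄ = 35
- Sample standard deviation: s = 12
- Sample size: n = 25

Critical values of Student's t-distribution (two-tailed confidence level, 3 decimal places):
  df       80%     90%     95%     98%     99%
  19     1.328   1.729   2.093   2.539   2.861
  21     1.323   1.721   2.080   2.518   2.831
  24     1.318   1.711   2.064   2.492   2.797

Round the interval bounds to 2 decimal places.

The population standard deviation σ is unknown (only the sample standard deviation s is given), so use a t-interval with df = n - 1 = 25 - 1 = 24.

For 95% confidence with df = 24, t* = 2.064 (from t-table)

Standard error: SE = s/√n = 12/√25 = 2.400000

Margin of error: E = t* × SE = 2.064 × 2.400000 = 4.9536

T-interval: x̄ ± E = 35 ± 4.9536 = (30.0464, 39.9536)

Rounded to 2 decimal places:

(30.05, 39.95)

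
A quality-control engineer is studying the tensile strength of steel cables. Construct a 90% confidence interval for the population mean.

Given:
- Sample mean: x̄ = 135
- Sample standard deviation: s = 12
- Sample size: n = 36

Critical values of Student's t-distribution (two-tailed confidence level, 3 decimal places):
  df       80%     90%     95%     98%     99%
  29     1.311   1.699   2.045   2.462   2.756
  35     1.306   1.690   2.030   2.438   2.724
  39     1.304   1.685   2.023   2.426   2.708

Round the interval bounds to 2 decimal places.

The population standard deviation σ is unknown (only the sample standard deviation s is given), so use a t-interval with df = n - 1 = 36 - 1 = 35.

For 90% confidence with df = 35, t* = 1.690 (from t-table)

Standard error: SE = s/√n = 12/√36 = 2.000000

Margin of error: E = t* × SE = 1.690 × 2.000000 = 3.3800

T-interval: x̄ ± E = 135 ± 3.3800 = (131.6200, 138.3800)

Rounded to 2 decimal places:

(131.62, 138.38)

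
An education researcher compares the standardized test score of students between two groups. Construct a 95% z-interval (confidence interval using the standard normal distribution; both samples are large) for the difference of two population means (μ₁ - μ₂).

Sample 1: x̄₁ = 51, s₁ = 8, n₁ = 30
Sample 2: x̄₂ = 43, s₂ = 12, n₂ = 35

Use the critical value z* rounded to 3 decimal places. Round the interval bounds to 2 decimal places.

Both samples are large (n₁ = 30 ≥ 30, n₂ = 35 ≥ 30), so a z-interval for the difference of means applies.

Point estimate: x̄₁ - x̄₂ = 51 - 43 = 8

Standard error: SE = √(s₁²/n₁ + s₂²/n₂)
= √(8²/30 + 12²/35)
= √(2.133333 + 4.114286)
= 2.499524

For 95% confidence, z* = 1.96 (from standard normal table)
Margin of error: E = z* × SE = 1.96 × 2.499524 = 4.8991

Z-interval: (x̄₁ - x̄₂) ± E = 8 ± 4.8991 = (3.1009, 12.8991)

Rounded to 2 decimal places:

(3.10, 12.90)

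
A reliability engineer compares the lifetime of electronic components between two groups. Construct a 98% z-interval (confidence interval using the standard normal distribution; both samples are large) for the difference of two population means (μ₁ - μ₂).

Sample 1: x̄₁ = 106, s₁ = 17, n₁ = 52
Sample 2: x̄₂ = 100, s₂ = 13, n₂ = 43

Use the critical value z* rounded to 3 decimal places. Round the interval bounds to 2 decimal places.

Both samples are large (n₁ = 52 ≥ 30, n₂ = 43 ≥ 30), so a z-interval for the difference of means applies.

Point estimate: x̄₁ - x̄₂ = 106 - 100 = 6

Standard error: SE = √(s₁²/n₁ + s₂²/n₂)
= √(17²/52 + 13²/43)
= √(5.557692 + 3.930233)
= 3.080248

For 98% confidence, z* = 2.326 (from standard normal table)
Margin of error: E = z* × SE = 2.326 × 3.080248 = 7.1647

Z-interval: (x̄₁ - x̄₂) ± E = 6 ± 7.1647 = (-1.1647, 13.1647)

Rounded to 2 decimal places:

(-1.16, 13.16)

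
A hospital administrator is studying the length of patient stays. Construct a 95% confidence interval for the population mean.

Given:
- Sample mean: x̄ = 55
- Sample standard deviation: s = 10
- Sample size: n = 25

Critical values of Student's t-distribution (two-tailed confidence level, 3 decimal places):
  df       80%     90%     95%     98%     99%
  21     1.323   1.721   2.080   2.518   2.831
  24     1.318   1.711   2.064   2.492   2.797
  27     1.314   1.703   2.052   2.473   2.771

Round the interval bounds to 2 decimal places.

The population standard deviation σ is unknown (only the sample standard deviation s is given), so use a t-interval with df = n - 1 = 25 - 1 = 24.

For 95% confidence with df = 24, t* = 2.064 (from t-table)

Standard error: SE = s/√n = 10/√25 = 2.000000

Margin of error: E = t* × SE = 2.064 × 2.000000 = 4.1280

T-interval: x̄ ± E = 55 ± 4.1280 = (50.8720, 59.1280)

Rounded to 2 decimal places:

(50.87, 59.13)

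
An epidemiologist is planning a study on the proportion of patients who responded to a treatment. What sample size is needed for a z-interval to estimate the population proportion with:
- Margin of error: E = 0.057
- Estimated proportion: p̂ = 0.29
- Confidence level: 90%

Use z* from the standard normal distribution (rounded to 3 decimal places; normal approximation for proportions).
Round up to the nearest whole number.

Using z* for proportion z-interval (normal approximation).

For 90% confidence, z* = 1.645 (from standard normal table)

Sample size formula for proportion z-interval: n = z*²p̂(1-p̂)/E²

n = 1.645² × 0.29 × 0.71 / 0.057²
  = 2.706025 × 0.2059 / 0.003249
  = 171.4899

Round up to the nearest whole number: n = 172

172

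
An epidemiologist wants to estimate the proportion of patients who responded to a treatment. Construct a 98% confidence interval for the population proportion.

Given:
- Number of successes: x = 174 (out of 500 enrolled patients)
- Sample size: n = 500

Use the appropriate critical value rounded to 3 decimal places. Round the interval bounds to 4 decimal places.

Sample proportion: p̂ = 174/500 = 0.348000

Check conditions for normal approximation:
  np̂ = 174 ≥ 10 ✓
  n(1-p̂) = 326 ≥ 10 ✓

The sample is large enough, so use a z-interval (normal approximation) for the proportion.

For 98% confidence, z* = 2.326 (from standard normal table)

Standard error: SE = √(p̂(1-p̂)/n) = √(0.348000×0.652000/500) = 0.02130239

Margin of error: E = z* × SE = 2.326 × 0.02130239 = 0.049549

Z-interval: p̂ ± E = 0.348000 ± 0.049549 = (0.298451, 0.397549)

Rounded to 4 decimal places:

(0.2985, 0.3975)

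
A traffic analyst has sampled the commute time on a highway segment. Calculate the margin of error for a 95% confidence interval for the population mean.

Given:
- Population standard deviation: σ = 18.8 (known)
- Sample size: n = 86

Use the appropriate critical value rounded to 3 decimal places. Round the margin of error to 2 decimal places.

The population standard deviation σ is known, so use the z-interval margin of error formula.

For 95% confidence, z* = 1.96 (from standard normal table)

Margin of error formula for z-interval: E = z* × σ/√n

E = 1.96 × 18.8/√86
  = 1.96 × 2.027256
  = 3.9734

Rounded to 2 decimal places:

3.97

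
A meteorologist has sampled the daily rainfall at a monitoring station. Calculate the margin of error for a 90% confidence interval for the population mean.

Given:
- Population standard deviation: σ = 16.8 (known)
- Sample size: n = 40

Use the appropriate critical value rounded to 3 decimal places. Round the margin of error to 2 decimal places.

The population standard deviation σ is known, so use the z-interval margin of error formula.

For 90% confidence, z* = 1.645 (from standard normal table)

Margin of error formula for z-interval: E = z* × σ/√n

E = 1.645 × 16.8/√40
  = 1.645 × 2.656313
  = 4.3696

Rounded to 2 decimal places:

4.37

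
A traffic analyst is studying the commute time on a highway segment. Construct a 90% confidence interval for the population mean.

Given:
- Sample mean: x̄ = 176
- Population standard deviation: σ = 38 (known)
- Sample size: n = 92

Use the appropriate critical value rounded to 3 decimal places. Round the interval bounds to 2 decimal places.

The population standard deviation σ is known, so use a z-interval (standard normal critical value).

For 90% confidence, z* = 1.645 (from standard normal table)

Standard error: SE = σ/√n = 38/√92 = 3.961774

Margin of error: E = z* × SE = 1.645 × 3.961774 = 6.5171

Z-interval: x̄ ± E = 176 ± 6.5171 = (169.4829, 182.5171)

Rounded to 2 decimal places:

(169.48, 182.52)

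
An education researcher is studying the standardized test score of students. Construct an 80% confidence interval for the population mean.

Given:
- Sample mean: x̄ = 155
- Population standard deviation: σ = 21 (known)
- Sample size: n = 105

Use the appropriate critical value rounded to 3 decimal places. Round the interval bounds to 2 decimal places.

The population standard deviation σ is known, so use a z-interval (standard normal critical value).

For 80% confidence, z* = 1.282 (from standard normal table)

Standard error: SE = σ/√n = 21/√105 = 2.049390

Margin of error: E = z* × SE = 1.282 × 2.049390 = 2.6273

Z-interval: x̄ ± E = 155 ± 2.6273 = (152.3727, 157.6273)

Rounded to 2 decimal places:

(152.37, 157.63)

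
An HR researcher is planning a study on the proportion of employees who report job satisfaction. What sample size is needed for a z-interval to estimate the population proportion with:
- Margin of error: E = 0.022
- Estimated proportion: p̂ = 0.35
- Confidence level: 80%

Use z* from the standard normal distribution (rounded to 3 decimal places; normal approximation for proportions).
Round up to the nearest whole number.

Using z* for proportion z-interval (normal approximation).

For 80% confidence, z* = 1.282 (from standard normal table)

Sample size formula for proportion z-interval: n = z*²p̂(1-p̂)/E²

n = 1.282² × 0.35 × 0.65 / 0.022²
  = 1.643524 × 0.2275 / 0.000484
  = 772.5242

Round up to the nearest whole number: n = 773

773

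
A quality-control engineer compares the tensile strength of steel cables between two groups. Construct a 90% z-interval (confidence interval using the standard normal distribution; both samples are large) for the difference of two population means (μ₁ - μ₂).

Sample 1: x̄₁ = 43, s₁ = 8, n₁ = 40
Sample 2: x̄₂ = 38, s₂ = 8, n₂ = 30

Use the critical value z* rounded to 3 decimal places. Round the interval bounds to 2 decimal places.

Both samples are large (n₁ = 40 ≥ 30, n₂ = 30 ≥ 30), so a z-interval for the difference of means applies.

Point estimate: x̄₁ - x̄₂ = 43 - 38 = 5

Standard error: SE = √(s₁²/n₁ + s₂²/n₂)
= √(8²/40 + 8²/30)
= √(1.600000 + 2.133333)
= 1.932184

For 90% confidence, z* = 1.645 (from standard normal table)
Margin of error: E = z* × SE = 1.645 × 1.932184 = 3.1784

Z-interval: (x̄₁ - x̄₂) ± E = 5 ± 3.1784 = (1.8216, 8.1784)

Rounded to 2 decimal places:

(1.82, 8.18)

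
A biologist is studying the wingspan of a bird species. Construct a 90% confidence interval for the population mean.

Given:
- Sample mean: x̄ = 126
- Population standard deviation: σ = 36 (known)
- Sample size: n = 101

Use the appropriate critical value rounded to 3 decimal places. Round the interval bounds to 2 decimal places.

The population standard deviation σ is known, so use a z-interval (standard normal critical value).

For 90% confidence, z* = 1.645 (from standard normal table)

Standard error: SE = σ/√n = 36/√101 = 3.582134

Margin of error: E = z* × SE = 1.645 × 3.582134 = 5.8926

Z-interval: x̄ ± E = 126 ± 5.8926 = (120.1074, 131.8926)

Rounded to 2 decimal places:

(120.11, 131.89)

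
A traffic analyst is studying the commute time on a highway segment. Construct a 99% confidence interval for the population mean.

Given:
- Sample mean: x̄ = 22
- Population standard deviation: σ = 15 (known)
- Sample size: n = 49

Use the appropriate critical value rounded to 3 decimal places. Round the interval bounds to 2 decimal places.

The population standard deviation σ is known, so use a z-interval (standard normal critical value).

For 99% confidence, z* = 2.576 (from standard normal table)

Standard error: SE = σ/√n = 15/√49 = 2.142857

Margin of error: E = z* × SE = 2.576 × 2.142857 = 5.5200

Z-interval: x̄ ± E = 22 ± 5.5200 = (16.4800, 27.5200)

Rounded to 2 decimal places:

(16.48, 27.52)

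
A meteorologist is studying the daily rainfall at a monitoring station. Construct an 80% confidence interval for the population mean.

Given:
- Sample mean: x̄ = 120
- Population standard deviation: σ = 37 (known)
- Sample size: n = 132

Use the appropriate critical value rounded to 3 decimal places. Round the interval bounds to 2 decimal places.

The population standard deviation σ is known, so use a z-interval (standard normal critical value).

For 80% confidence, z* = 1.282 (from standard normal table)

Standard error: SE = σ/√n = 37/√132 = 3.220437

Margin of error: E = z* × SE = 1.282 × 3.220437 = 4.1286

Z-interval: x̄ ± E = 120 ± 4.1286 = (115.8714, 124.1286)

Rounded to 2 decimal places:

(115.87, 124.13)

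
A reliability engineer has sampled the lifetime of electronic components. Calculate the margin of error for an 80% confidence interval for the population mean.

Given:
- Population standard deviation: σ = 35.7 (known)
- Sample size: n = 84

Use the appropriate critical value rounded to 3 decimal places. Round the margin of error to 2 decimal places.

The population standard deviation σ is known, so use the z-interval margin of error formula.

For 80% confidence, z* = 1.282 (from standard normal table)

Margin of error formula for z-interval: E = z* × σ/√n

E = 1.282 × 35.7/√84
  = 1.282 × 3.895189
  = 4.9936

Rounded to 2 decimal places:

4.99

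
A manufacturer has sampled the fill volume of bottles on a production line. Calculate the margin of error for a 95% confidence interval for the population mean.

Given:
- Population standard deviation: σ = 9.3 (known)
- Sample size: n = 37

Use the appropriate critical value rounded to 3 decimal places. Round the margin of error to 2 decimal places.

The population standard deviation σ is known, so use the z-interval margin of error formula.

For 95% confidence, z* = 1.96 (from standard normal table)

Margin of error formula for z-interval: E = z* × σ/√n

E = 1.96 × 9.3/√37
  = 1.96 × 1.528911
  = 2.9967

Rounded to 2 decimal places:

3.00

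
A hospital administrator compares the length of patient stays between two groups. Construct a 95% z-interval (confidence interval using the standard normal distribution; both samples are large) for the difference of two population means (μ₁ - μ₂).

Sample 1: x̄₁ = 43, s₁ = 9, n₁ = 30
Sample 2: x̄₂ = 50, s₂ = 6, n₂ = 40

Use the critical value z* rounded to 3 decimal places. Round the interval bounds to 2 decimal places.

Both samples are large (n₁ = 30 ≥ 30, n₂ = 40 ≥ 30), so a z-interval for the difference of means applies.

Point estimate: x̄₁ - x̄₂ = 43 - 50 = -7

Standard error: SE = √(s₁²/n₁ + s₂²/n₂)
= √(9²/30 + 6²/40)
= √(2.700000 + 0.900000)
= 1.897367

For 95% confidence, z* = 1.96 (from standard normal table)
Margin of error: E = z* × SE = 1.96 × 1.897367 = 3.7188

Z-interval: (x̄₁ - x̄₂) ± E = -7 ± 3.7188 = (-10.7188, -3.2812)

Rounded to 2 decimal places:

(-10.72, -3.28)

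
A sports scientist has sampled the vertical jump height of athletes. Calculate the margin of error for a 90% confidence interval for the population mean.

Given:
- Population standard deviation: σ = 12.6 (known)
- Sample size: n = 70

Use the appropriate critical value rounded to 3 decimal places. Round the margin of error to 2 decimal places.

The population standard deviation σ is known, so use the z-interval margin of error formula.

For 90% confidence, z* = 1.645 (from standard normal table)

Margin of error formula for z-interval: E = z* × σ/√n

E = 1.645 × 12.6/√70
  = 1.645 × 1.505988
  = 2.4774

Rounded to 2 decimal places:

2.48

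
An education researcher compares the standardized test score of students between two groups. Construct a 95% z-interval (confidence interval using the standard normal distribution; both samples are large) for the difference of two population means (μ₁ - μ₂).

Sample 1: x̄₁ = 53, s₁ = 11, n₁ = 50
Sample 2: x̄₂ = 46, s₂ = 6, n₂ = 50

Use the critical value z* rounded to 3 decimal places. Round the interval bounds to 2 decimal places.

Both samples are large (n₁ = 50 ≥ 30, n₂ = 50 ≥ 30), so a z-interval for the difference of means applies.

Point estimate: x̄₁ - x̄₂ = 53 - 46 = 7

Standard error: SE = √(s₁²/n₁ + s₂²/n₂)
= √(11²/50 + 6²/50)
= √(2.420000 + 0.720000)
= 1.772005

For 95% confidence, z* = 1.96 (from standard normal table)
Margin of error: E = z* × SE = 1.96 × 1.772005 = 3.4731

Z-interval: (x̄₁ - x̄₂) ± E = 7 ± 3.4731 = (3.5269, 10.4731)

Rounded to 2 decimal places:

(3.53, 10.47)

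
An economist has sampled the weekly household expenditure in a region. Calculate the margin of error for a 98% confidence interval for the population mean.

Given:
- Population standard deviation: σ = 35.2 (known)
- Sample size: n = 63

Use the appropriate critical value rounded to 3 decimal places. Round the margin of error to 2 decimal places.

The population standard deviation σ is known, so use the z-interval margin of error formula.

For 98% confidence, z* = 2.326 (from standard normal table)

Margin of error formula for z-interval: E = z* × σ/√n

E = 2.326 × 35.2/√63
  = 2.326 × 4.434783
  = 10.3153

Rounded to 2 decimal places:

10.32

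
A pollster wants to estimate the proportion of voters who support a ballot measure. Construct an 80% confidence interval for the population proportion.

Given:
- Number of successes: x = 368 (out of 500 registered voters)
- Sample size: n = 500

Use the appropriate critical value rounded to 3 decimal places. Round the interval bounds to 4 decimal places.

Sample proportion: p̂ = 368/500 = 0.736000

Check conditions for normal approximation:
  np̂ = 368 ≥ 10 ✓
  n(1-p̂) = 132 ≥ 10 ✓

The sample is large enough, so use a z-interval (normal approximation) for the proportion.

For 80% confidence, z* = 1.282 (from standard normal table)

Standard error: SE = √(p̂(1-p̂)/n) = √(0.736000×0.264000/500) = 0.01971314

Margin of error: E = z* × SE = 1.282 × 0.01971314 = 0.025272

Z-interval: p̂ ± E = 0.736000 ± 0.025272 = (0.710728, 0.761272)

Rounded to 4 decimal places:

(0.7107, 0.7613)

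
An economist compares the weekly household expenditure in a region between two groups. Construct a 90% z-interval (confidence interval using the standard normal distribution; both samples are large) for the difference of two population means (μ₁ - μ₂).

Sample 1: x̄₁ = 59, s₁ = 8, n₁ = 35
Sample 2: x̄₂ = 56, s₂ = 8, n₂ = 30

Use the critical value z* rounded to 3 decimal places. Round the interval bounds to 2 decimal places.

Both samples are large (n₁ = 35 ≥ 30, n₂ = 30 ≥ 30), so a z-interval for the difference of means applies.

Point estimate: x̄₁ - x̄₂ = 59 - 56 = 3

Standard error: SE = √(s₁²/n₁ + s₂²/n₂)
= √(8²/35 + 8²/30)
= √(1.828571 + 2.133333)
= 1.990453

For 90% confidence, z* = 1.645 (from standard normal table)
Margin of error: E = z* × SE = 1.645 × 1.990453 = 3.2743

Z-interval: (x̄₁ - x̄₂) ± E = 3 ± 3.2743 = (-0.2743, 6.2743)

Rounded to 2 decimal places:

(-0.27, 6.27)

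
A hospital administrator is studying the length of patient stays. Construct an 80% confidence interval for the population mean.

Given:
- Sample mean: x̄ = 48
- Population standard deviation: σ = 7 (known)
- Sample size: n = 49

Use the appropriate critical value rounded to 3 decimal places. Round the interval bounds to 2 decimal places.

The population standard deviation σ is known, so use a z-interval (standard normal critical value).

For 80% confidence, z* = 1.282 (from standard normal table)

Standard error: SE = σ/√n = 7/√49 = 1.000000

Margin of error: E = z* × SE = 1.282 × 1.000000 = 1.2820

Z-interval: x̄ ± E = 48 ± 1.2820 = (46.7180, 49.2820)

Rounded to 2 decimal places:

(46.72, 49.28)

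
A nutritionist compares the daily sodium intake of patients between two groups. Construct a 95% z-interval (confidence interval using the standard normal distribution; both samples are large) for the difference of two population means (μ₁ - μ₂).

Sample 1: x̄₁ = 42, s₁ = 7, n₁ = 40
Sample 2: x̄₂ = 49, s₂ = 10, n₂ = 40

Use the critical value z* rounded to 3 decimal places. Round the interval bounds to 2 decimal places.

Both samples are large (n₁ = 40 ≥ 30, n₂ = 40 ≥ 30), so a z-interval for the difference of means applies.

Point estimate: x̄₁ - x̄₂ = 42 - 49 = -7

Standard error: SE = √(s₁²/n₁ + s₂²/n₂)
= √(7²/40 + 10²/40)
= √(1.225000 + 2.500000)
= 1.930026

For 95% confidence, z* = 1.96 (from standard normal table)
Margin of error: E = z* × SE = 1.96 × 1.930026 = 3.7829

Z-interval: (x̄₁ - x̄₂) ± E = -7 ± 3.7829 = (-10.7829, -3.2171)

Rounded to 2 decimal places:

(-10.78, -3.22)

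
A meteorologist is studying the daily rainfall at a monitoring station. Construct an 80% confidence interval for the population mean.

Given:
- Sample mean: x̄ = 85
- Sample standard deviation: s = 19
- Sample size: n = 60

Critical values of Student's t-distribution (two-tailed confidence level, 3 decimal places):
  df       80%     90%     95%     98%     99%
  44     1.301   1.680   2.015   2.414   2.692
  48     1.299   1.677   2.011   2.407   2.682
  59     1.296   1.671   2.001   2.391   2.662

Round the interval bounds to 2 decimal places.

The population standard deviation σ is unknown (only the sample standard deviation s is given), so use a t-interval with df = n - 1 = 60 - 1 = 59.

For 80% confidence with df = 59, t* = 1.296 (from t-table)

Standard error: SE = s/√n = 19/√60 = 2.452889

Margin of error: E = t* × SE = 1.296 × 2.452889 = 3.1789

T-interval: x̄ ± E = 85 ± 3.1789 = (81.8211, 88.1789)

Rounded to 2 decimal places:

(81.82, 88.18)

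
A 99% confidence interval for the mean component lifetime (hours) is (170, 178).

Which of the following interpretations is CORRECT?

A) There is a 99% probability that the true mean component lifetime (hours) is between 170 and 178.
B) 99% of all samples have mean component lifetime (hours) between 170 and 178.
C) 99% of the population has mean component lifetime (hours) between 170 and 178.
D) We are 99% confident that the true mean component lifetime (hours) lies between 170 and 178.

A confidence interval represents our confidence in the procedure, not a probability statement about the parameter.

Key concept: If we repeated this sampling process many times and computed a 99% CI each time, about 99% of those intervals would contain the true population parameter.

For this specific interval (170, 178):
- Midpoint (point estimate): 174
- Margin of error: 4

The correct interpretation is the one stating confidence that the true parameter lies in the interval — option D.

D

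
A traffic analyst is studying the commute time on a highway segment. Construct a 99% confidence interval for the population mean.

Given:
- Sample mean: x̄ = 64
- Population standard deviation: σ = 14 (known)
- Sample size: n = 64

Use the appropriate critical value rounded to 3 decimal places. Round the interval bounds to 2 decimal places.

The population standard deviation σ is known, so use a z-interval (standard normal critical value).

For 99% confidence, z* = 2.576 (from standard normal table)

Standard error: SE = σ/√n = 14/√64 = 1.750000

Margin of error: E = z* × SE = 2.576 × 1.750000 = 4.5080

Z-interval: x̄ ± E = 64 ± 4.5080 = (59.4920, 68.5080)

Rounded to 2 decimal places:

(59.49, 68.51)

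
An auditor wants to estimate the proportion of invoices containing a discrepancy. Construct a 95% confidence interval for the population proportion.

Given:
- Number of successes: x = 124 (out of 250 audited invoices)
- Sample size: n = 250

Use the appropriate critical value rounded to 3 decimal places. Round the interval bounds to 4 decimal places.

Sample proportion: p̂ = 124/250 = 0.496000

Check conditions for normal approximation:
  np̂ = 124 ≥ 10 ✓
  n(1-p̂) = 126 ≥ 10 ✓

The sample is large enough, so use a z-interval (normal approximation) for the proportion.

For 95% confidence, z* = 1.96 (from standard normal table)

Standard error: SE = √(p̂(1-p̂)/n) = √(0.496000×0.504000/250) = 0.03162176

Margin of error: E = z* × SE = 1.96 × 0.03162176 = 0.061979

Z-interval: p̂ ± E = 0.496000 ± 0.061979 = (0.434021, 0.557979)

Rounded to 4 decimal places:

(0.4340, 0.5580)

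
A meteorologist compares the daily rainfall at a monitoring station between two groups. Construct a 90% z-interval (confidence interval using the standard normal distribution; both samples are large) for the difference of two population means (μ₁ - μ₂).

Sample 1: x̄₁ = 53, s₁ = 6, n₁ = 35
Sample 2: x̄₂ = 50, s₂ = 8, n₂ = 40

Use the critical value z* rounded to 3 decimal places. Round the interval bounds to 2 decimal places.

Both samples are large (n₁ = 35 ≥ 30, n₂ = 40 ≥ 30), so a z-interval for the difference of means applies.

Point estimate: x̄₁ - x̄₂ = 53 - 50 = 3

Standard error: SE = √(s₁²/n₁ + s₂²/n₂)
= √(6²/35 + 8²/40)
= √(1.028571 + 1.600000)
= 1.621287

For 90% confidence, z* = 1.645 (from standard normal table)
Margin of error: E = z* × SE = 1.645 × 1.621287 = 2.6670

Z-interval: (x̄₁ - x̄₂) ± E = 3 ± 2.6670 = (0.3330, 5.6670)

Rounded to 2 decimal places:

(0.33, 5.67)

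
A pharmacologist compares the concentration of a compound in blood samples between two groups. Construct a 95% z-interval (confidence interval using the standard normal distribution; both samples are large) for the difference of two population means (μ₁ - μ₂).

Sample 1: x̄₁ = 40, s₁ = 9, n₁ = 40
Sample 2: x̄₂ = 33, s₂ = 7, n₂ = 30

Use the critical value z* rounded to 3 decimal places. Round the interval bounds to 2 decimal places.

Both samples are large (n₁ = 40 ≥ 30, n₂ = 30 ≥ 30), so a z-interval for the difference of means applies.

Point estimate: x̄₁ - x̄₂ = 40 - 33 = 7

Standard error: SE = √(s₁²/n₁ + s₂²/n₂)
= √(9²/40 + 7²/30)
= √(2.025000 + 1.633333)
= 1.912677

For 95% confidence, z* = 1.96 (from standard normal table)
Margin of error: E = z* × SE = 1.96 × 1.912677 = 3.7488

Z-interval: (x̄₁ - x̄₂) ± E = 7 ± 3.7488 = (3.2512, 10.7488)

Rounded to 2 decimal places:

(3.25, 10.75)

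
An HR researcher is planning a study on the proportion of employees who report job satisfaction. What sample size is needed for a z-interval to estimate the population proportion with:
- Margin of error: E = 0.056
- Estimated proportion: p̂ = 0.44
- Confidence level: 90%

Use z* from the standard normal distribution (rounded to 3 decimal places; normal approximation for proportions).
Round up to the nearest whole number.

Using z* for proportion z-interval (normal approximation).

For 90% confidence, z* = 1.645 (from standard normal table)

Sample size formula for proportion z-interval: n = z*²p̂(1-p̂)/E²

n = 1.645² × 0.44 × 0.56 / 0.056²
  = 2.706025 × 0.2464 / 0.003136
  = 212.6163

Round up to the nearest whole number: n = 213

213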